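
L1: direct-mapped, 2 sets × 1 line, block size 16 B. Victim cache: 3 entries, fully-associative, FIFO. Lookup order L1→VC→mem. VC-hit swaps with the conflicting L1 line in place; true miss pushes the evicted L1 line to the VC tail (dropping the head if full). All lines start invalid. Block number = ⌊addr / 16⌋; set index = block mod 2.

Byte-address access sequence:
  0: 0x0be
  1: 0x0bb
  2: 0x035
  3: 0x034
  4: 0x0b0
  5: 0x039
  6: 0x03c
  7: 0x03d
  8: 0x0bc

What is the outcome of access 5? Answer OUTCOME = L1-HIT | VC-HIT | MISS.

#0 0xbe→b11/s1 MISS; vc=[]
#1 0xbb→b11/s1 L1-HIT; vc=[]
#2 0x35→b3/s1 MISS; vc=[11]
#3 0x34→b3/s1 L1-HIT; vc=[11]
#4 0xb0→b11/s1 VC-HIT; vc=[3]
#5 0x39→b3/s1 VC-HIT; vc=[11]
#6 0x3c→b3/s1 L1-HIT; vc=[11]
#7 0x3d→b3/s1 L1-HIT; vc=[11]
#8 0xbc→b11/s1 VC-HIT; vc=[3]

OUTCOME = VC-HIT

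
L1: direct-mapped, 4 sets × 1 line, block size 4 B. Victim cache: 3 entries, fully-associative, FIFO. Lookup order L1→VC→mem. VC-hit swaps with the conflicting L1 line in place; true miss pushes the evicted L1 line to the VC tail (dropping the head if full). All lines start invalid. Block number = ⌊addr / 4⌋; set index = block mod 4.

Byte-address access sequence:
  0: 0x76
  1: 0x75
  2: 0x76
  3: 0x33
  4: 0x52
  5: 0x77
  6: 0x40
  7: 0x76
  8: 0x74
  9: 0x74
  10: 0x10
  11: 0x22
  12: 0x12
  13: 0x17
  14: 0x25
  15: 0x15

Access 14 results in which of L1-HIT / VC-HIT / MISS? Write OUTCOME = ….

  [0] addr=0x76 blk=29 s=1: MISS | VC []
  [1] addr=0x75 blk=29 s=1: L1-HIT | VC []
  [2] addr=0x76 blk=29 s=1: L1-HIT | VC []
  [3] addr=0x33 blk=12 s=0: MISS | VC []
  [4] addr=0x52 blk=20 s=0: MISS | VC [12]
  [5] addr=0x77 blk=29 s=1: L1-HIT | VC [12]
  [6] addr=0x40 blk=16 s=0: MISS | VC [12, 20]
  [7] addr=0x76 blk=29 s=1: L1-HIT | VC [12, 20]
  [8] addr=0x74 blk=29 s=1: L1-HIT | VC [12, 20]
  [9] addr=0x74 blk=29 s=1: L1-HIT | VC [12, 20]
  [10] addr=0x10 blk=4 s=0: MISS | VC [12, 20, 16]
  [11] addr=0x22 blk=8 s=0: MISS | VC [20, 16, 4]
  [12] addr=0x12 blk=4 s=0: VC-HIT | VC [20, 16, 8]
  [13] addr=0x17 blk=5 s=1: MISS | VC [16, 8, 29]
  [14] addr=0x25 blk=9 s=1: MISS | VC [8, 29, 5]
  [15] addr=0x15 blk=5 s=1: VC-HIT | VC [8, 29, 9]

OUTCOME = MISS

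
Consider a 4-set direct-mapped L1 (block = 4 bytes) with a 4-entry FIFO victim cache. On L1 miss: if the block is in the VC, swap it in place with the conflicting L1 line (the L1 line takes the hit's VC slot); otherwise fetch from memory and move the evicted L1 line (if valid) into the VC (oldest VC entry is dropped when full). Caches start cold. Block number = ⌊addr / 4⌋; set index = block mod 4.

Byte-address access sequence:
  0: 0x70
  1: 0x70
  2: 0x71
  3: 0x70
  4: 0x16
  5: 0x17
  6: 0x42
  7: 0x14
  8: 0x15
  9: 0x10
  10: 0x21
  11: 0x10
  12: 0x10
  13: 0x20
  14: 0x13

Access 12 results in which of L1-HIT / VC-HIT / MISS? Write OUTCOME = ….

OUTCOME = L1-HIT

0: 0x70 (blk 28, set 0) → MISS  vc=[]
1: 0x70 (blk 28, set 0) → L1-HIT  vc=[]
2: 0x71 (blk 28, set 0) → L1-HIT  vc=[]
3: 0x70 (blk 28, set 0) → L1-HIT  vc=[]
4: 0x16 (blk 5, set 1) → MISS  vc=[]
5: 0x17 (blk 5, set 1) → L1-HIT  vc=[]
6: 0x42 (blk 16, set 0) → MISS  vc=[28]
7: 0x14 (blk 5, set 1) → L1-HIT  vc=[28]
8: 0x15 (blk 5, set 1) → L1-HIT  vc=[28]
9: 0x10 (blk 4, set 0) → MISS  vc=[28, 16]
10: 0x21 (blk 8, set 0) → MISS  vc=[28, 16, 4]
11: 0x10 (blk 4, set 0) → VC-HIT  vc=[28, 16, 8]
12: 0x10 (blk 4, set 0) → L1-HIT  vc=[28, 16, 8]
13: 0x20 (blk 8, set 0) → VC-HIT  vc=[28, 16, 4]
14: 0x13 (blk 4, set 0) → VC-HIT  vc=[28, 16, 8]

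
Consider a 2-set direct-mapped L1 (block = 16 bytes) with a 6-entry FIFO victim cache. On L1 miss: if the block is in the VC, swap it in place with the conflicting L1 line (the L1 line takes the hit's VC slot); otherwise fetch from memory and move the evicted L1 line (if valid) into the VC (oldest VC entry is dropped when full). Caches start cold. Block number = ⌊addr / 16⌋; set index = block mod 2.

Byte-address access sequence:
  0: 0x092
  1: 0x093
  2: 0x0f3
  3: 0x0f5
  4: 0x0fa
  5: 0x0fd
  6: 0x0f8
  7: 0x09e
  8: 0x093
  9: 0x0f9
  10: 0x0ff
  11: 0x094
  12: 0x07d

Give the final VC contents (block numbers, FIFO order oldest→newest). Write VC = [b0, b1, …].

VC = [15, 9]

0: 0x92 (blk 9, set 1) → MISS  vc=[]
1: 0x93 (blk 9, set 1) → L1-HIT  vc=[]
2: 0xf3 (blk 15, set 1) → MISS  vc=[9]
3: 0xf5 (blk 15, set 1) → L1-HIT  vc=[9]
4: 0xfa (blk 15, set 1) → L1-HIT  vc=[9]
5: 0xfd (blk 15, set 1) → L1-HIT  vc=[9]
6: 0xf8 (blk 15, set 1) → L1-HIT  vc=[9]
7: 0x9e (blk 9, set 1) → VC-HIT  vc=[15]
8: 0x93 (blk 9, set 1) → L1-HIT  vc=[15]
9: 0xf9 (blk 15, set 1) → VC-HIT  vc=[9]
10: 0xff (blk 15, set 1) → L1-HIT  vc=[9]
11: 0x94 (blk 9, set 1) → VC-HIT  vc=[15]
12: 0x7d (blk 7, set 1) → MISS  vc=[15, 9]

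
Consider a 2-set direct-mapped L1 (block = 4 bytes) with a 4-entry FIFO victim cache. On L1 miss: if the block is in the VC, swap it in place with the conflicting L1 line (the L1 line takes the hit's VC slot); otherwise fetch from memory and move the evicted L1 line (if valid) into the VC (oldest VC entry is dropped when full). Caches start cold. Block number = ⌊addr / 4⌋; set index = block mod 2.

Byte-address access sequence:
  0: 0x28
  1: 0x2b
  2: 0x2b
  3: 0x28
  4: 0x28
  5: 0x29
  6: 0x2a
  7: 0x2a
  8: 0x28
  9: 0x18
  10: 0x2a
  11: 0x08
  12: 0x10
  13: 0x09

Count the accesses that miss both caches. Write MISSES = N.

  [0] addr=0x28 blk=10 s=0: MISS | VC []
  [1] addr=0x2b blk=10 s=0: L1-HIT | VC []
  [2] addr=0x2b blk=10 s=0: L1-HIT | VC []
  [3] addr=0x28 blk=10 s=0: L1-HIT | VC []
  [4] addr=0x28 blk=10 s=0: L1-HIT | VC []
  [5] addr=0x29 blk=10 s=0: L1-HIT | VC []
  [6] addr=0x2a blk=10 s=0: L1-HIT | VC []
  [7] addr=0x2a blk=10 s=0: L1-HIT | VC []
  [8] addr=0x28 blk=10 s=0: L1-HIT | VC []
  [9] addr=0x18 blk=6 s=0: MISS | VC [10]
  [10] addr=0x2a blk=10 s=0: VC-HIT | VC [6]
  [11] addr=0x8 blk=2 s=0: MISS | VC [6, 10]
  [12] addr=0x10 blk=4 s=0: MISS | VC [6, 10, 2]
  [13] addr=0x9 blk=2 s=0: VC-HIT | VC [6, 10, 4]

MISSES = 4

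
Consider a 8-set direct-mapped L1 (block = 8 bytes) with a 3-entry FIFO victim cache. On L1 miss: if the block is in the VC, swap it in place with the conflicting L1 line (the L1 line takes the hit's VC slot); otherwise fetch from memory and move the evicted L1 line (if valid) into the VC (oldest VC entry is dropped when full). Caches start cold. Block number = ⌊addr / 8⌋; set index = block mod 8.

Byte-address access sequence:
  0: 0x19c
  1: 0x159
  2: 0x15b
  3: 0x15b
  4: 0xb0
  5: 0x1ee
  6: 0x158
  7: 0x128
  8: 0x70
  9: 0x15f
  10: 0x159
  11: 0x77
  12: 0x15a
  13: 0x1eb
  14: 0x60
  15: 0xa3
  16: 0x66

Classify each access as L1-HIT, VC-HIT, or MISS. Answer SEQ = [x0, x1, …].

SEQ = [MISS, MISS, L1-HIT, L1-HIT, MISS, MISS, L1-HIT, MISS, MISS, L1-HIT, L1-HIT, L1-HIT, L1-HIT, VC-HIT, MISS, MISS, VC-HIT]

  [0] addr=0x19c blk=51 s=3: MISS | VC []
  [1] addr=0x159 blk=43 s=3: MISS | VC [51]
  [2] addr=0x15b blk=43 s=3: L1-HIT | VC [51]
  [3] addr=0x15b blk=43 s=3: L1-HIT | VC [51]
  [4] addr=0xb0 blk=22 s=6: MISS | VC [51]
  [5] addr=0x1ee blk=61 s=5: MISS | VC [51]
  [6] addr=0x158 blk=43 s=3: L1-HIT | VC [51]
  [7] addr=0x128 blk=37 s=5: MISS | VC [51, 61]
  [8] addr=0x70 blk=14 s=6: MISS | VC [51, 61, 22]
  [9] addr=0x15f blk=43 s=3: L1-HIT | VC [51, 61, 22]
  [10] addr=0x159 blk=43 s=3: L1-HIT | VC [51, 61, 22]
  [11] addr=0x77 blk=14 s=6: L1-HIT | VC [51, 61, 22]
  [12] addr=0x15a blk=43 s=3: L1-HIT | VC [51, 61, 22]
  [13] addr=0x1eb blk=61 s=5: VC-HIT | VC [51, 37, 22]
  [14] addr=0x60 blk=12 s=4: MISS | VC [51, 37, 22]
  [15] addr=0xa3 blk=20 s=4: MISS | VC [37, 22, 12]
  [16] addr=0x66 blk=12 s=4: VC-HIT | VC [37, 22, 20]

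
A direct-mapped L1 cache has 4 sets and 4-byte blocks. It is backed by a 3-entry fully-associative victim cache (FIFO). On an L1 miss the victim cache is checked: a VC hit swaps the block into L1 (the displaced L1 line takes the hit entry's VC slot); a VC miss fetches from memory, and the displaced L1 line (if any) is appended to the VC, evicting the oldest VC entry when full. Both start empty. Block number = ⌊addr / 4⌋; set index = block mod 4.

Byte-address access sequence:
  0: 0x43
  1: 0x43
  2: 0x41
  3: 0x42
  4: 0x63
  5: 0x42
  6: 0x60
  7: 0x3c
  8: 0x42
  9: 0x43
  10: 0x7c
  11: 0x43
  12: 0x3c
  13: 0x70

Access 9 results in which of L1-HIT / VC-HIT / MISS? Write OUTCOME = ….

#0 0x43→b16/s0 MISS; vc=[]
#1 0x43→b16/s0 L1-HIT; vc=[]
#2 0x41→b16/s0 L1-HIT; vc=[]
#3 0x42→b16/s0 L1-HIT; vc=[]
#4 0x63→b24/s0 MISS; vc=[16]
#5 0x42→b16/s0 VC-HIT; vc=[24]
#6 0x60→b24/s0 VC-HIT; vc=[16]
#7 0x3c→b15/s3 MISS; vc=[16]
#8 0x42→b16/s0 VC-HIT; vc=[24]
#9 0x43→b16/s0 L1-HIT; vc=[24]
#10 0x7c→b31/s3 MISS; vc=[24,15]
#11 0x43→b16/s0 L1-HIT; vc=[24,15]
#12 0x3c→b15/s3 VC-HIT; vc=[24,31]
#13 0x70→b28/s0 MISS; vc=[24,31,16]

OUTCOME = L1-HIT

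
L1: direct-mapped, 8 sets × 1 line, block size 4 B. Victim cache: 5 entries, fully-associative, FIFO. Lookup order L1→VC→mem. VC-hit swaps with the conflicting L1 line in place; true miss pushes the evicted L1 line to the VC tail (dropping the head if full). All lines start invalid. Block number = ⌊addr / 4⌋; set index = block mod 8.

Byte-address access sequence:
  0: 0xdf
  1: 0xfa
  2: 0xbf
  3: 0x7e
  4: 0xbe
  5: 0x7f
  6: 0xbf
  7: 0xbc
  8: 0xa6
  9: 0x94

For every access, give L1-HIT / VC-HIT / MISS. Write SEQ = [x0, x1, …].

SEQ = [MISS, MISS, MISS, MISS, VC-HIT, VC-HIT, VC-HIT, L1-HIT, MISS, MISS]

#0 0xdf→b55/s7 MISS; vc=[]
#1 0xfa→b62/s6 MISS; vc=[]
#2 0xbf→b47/s7 MISS; vc=[55]
#3 0x7e→b31/s7 MISS; vc=[55,47]
#4 0xbe→b47/s7 VC-HIT; vc=[55,31]
#5 0x7f→b31/s7 VC-HIT; vc=[55,47]
#6 0xbf→b47/s7 VC-HIT; vc=[55,31]
#7 0xbc→b47/s7 L1-HIT; vc=[55,31]
#8 0xa6→b41/s1 MISS; vc=[55,31]
#9 0x94→b37/s5 MISS; vc=[55,31]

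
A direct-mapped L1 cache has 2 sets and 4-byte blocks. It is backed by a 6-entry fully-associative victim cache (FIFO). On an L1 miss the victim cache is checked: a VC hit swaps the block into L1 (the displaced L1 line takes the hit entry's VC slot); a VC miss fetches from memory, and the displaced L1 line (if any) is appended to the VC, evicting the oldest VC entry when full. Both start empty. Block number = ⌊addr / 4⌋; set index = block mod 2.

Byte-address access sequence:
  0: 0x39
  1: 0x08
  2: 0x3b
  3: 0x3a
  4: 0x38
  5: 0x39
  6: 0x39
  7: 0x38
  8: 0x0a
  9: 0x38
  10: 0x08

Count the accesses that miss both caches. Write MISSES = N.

0: 0x39 (blk 14, set 0) → MISS  vc=[]
1: 0x8 (blk 2, set 0) → MISS  vc=[14]
2: 0x3b (blk 14, set 0) → VC-HIT  vc=[2]
3: 0x3a (blk 14, set 0) → L1-HIT  vc=[2]
4: 0x38 (blk 14, set 0) → L1-HIT  vc=[2]
5: 0x39 (blk 14, set 0) → L1-HIT  vc=[2]
6: 0x39 (blk 14, set 0) → L1-HIT  vc=[2]
7: 0x38 (blk 14, set 0) → L1-HIT  vc=[2]
8: 0xa (blk 2, set 0) → VC-HIT  vc=[14]
9: 0x38 (blk 14, set 0) → VC-HIT  vc=[2]
10: 0x8 (blk 2, set 0) → VC-HIT  vc=[14]

MISSES = 2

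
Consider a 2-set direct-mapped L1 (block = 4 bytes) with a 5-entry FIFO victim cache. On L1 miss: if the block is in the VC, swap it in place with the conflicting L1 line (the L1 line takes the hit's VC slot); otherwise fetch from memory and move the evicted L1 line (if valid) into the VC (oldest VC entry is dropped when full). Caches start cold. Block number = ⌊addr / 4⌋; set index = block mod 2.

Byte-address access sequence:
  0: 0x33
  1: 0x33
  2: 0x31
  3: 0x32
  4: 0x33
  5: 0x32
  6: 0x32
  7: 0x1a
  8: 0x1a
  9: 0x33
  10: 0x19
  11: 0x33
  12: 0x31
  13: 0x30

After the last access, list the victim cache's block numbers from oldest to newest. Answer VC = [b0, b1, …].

  [0] addr=0x33 blk=12 s=0: MISS | VC []
  [1] addr=0x33 blk=12 s=0: L1-HIT | VC []
  [2] addr=0x31 blk=12 s=0: L1-HIT | VC []
  [3] addr=0x32 blk=12 s=0: L1-HIT | VC []
  [4] addr=0x33 blk=12 s=0: L1-HIT | VC []
  [5] addr=0x32 blk=12 s=0: L1-HIT | VC []
  [6] addr=0x32 blk=12 s=0: L1-HIT | VC []
  [7] addr=0x1a blk=6 s=0: MISS | VC [12]
  [8] addr=0x1a blk=6 s=0: L1-HIT | VC [12]
  [9] addr=0x33 blk=12 s=0: VC-HIT | VC [6]
  [10] addr=0x19 blk=6 s=0: VC-HIT | VC [12]
  [11] addr=0x33 blk=12 s=0: VC-HIT | VC [6]
  [12] addr=0x31 blk=12 s=0: L1-HIT | VC [6]
  [13] addr=0x30 blk=12 s=0: L1-HIT | VC [6]

VC = [6]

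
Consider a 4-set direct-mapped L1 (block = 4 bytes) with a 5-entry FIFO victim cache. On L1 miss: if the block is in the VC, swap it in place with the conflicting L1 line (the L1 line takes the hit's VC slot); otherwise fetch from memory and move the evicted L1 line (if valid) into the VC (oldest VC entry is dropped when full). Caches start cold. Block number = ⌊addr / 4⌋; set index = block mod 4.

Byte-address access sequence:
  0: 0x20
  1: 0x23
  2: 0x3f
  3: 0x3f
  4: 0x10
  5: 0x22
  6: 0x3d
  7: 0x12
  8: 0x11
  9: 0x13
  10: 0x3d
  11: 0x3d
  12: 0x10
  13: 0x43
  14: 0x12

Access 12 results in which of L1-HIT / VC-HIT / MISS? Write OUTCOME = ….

0: 0x20 (blk 8, set 0) → MISS  vc=[]
1: 0x23 (blk 8, set 0) → L1-HIT  vc=[]
2: 0x3f (blk 15, set 3) → MISS  vc=[]
3: 0x3f (blk 15, set 3) → L1-HIT  vc=[]
4: 0x10 (blk 4, set 0) → MISS  vc=[8]
5: 0x22 (blk 8, set 0) → VC-HIT  vc=[4]
6: 0x3d (blk 15, set 3) → L1-HIT  vc=[4]
7: 0x12 (blk 4, set 0) → VC-HIT  vc=[8]
8: 0x11 (blk 4, set 0) → L1-HIT  vc=[8]
9: 0x13 (blk 4, set 0) → L1-HIT  vc=[8]
10: 0x3d (blk 15, set 3) → L1-HIT  vc=[8]
11: 0x3d (blk 15, set 3) → L1-HIT  vc=[8]
12: 0x10 (blk 4, set 0) → L1-HIT  vc=[8]
13: 0x43 (blk 16, set 0) → MISS  vc=[8, 4]
14: 0x12 (blk 4, set 0) → VC-HIT  vc=[8, 16]

OUTCOME = L1-HIT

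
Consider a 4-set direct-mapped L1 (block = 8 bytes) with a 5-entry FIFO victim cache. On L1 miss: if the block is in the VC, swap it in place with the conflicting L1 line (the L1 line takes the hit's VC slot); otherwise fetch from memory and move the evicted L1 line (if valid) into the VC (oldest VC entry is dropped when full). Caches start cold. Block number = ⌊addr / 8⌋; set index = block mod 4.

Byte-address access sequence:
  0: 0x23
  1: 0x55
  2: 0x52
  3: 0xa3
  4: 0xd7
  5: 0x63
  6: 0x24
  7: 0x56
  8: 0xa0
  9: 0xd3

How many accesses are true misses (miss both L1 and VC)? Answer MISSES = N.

MISSES = 5

0: 0x23 (blk 4, set 0) → MISS  vc=[]
1: 0x55 (blk 10, set 2) → MISS  vc=[]
2: 0x52 (blk 10, set 2) → L1-HIT  vc=[]
3: 0xa3 (blk 20, set 0) → MISS  vc=[4]
4: 0xd7 (blk 26, set 2) → MISS  vc=[4, 10]
5: 0x63 (blk 12, set 0) → MISS  vc=[4, 10, 20]
6: 0x24 (blk 4, set 0) → VC-HIT  vc=[12, 10, 20]
7: 0x56 (blk 10, set 2) → VC-HIT  vc=[12, 26, 20]
8: 0xa0 (blk 20, set 0) → VC-HIT  vc=[12, 26, 4]
9: 0xd3 (blk 26, set 2) → VC-HIT  vc=[12, 10, 4]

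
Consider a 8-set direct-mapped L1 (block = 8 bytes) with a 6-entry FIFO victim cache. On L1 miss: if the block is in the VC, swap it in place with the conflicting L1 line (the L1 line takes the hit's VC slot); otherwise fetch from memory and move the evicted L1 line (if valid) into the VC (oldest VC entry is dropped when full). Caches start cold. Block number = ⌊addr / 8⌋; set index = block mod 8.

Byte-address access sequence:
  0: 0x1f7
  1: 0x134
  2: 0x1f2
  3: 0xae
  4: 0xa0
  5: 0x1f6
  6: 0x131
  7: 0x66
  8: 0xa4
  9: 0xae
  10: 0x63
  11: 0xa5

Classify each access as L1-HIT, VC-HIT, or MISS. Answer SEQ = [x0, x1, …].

SEQ = [MISS, MISS, VC-HIT, MISS, MISS, L1-HIT, VC-HIT, MISS, VC-HIT, L1-HIT, VC-HIT, VC-HIT]

0: 0x1f7 (blk 62, set 6) → MISS  vc=[]
1: 0x134 (blk 38, set 6) → MISS  vc=[62]
2: 0x1f2 (blk 62, set 6) → VC-HIT  vc=[38]
3: 0xae (blk 21, set 5) → MISS  vc=[38]
4: 0xa0 (blk 20, set 4) → MISS  vc=[38]
5: 0x1f6 (blk 62, set 6) → L1-HIT  vc=[38]
6: 0x131 (blk 38, set 6) → VC-HIT  vc=[62]
7: 0x66 (blk 12, set 4) → MISS  vc=[62, 20]
8: 0xa4 (blk 20, set 4) → VC-HIT  vc=[62, 12]
9: 0xae (blk 21, set 5) → L1-HIT  vc=[62, 12]
10: 0x63 (blk 12, set 4) → VC-HIT  vc=[62, 20]
11: 0xa5 (blk 20, set 4) → VC-HIT  vc=[62, 12]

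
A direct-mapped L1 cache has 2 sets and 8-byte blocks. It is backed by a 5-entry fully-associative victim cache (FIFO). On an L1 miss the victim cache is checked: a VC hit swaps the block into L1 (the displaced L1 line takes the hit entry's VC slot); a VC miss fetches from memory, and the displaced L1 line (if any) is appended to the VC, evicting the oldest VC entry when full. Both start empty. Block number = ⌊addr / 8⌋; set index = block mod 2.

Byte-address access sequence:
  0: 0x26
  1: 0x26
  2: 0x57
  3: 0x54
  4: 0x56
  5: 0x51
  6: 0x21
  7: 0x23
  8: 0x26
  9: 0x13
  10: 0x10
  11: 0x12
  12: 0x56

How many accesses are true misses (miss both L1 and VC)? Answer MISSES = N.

MISSES = 3

0: 0x26 (blk 4, set 0) → MISS  vc=[]
1: 0x26 (blk 4, set 0) → L1-HIT  vc=[]
2: 0x57 (blk 10, set 0) → MISS  vc=[4]
3: 0x54 (blk 10, set 0) → L1-HIT  vc=[4]
4: 0x56 (blk 10, set 0) → L1-HIT  vc=[4]
5: 0x51 (blk 10, set 0) → L1-HIT  vc=[4]
6: 0x21 (blk 4, set 0) → VC-HIT  vc=[10]
7: 0x23 (blk 4, set 0) → L1-HIT  vc=[10]
8: 0x26 (blk 4, set 0) → L1-HIT  vc=[10]
9: 0x13 (blk 2, set 0) → MISS  vc=[10, 4]
10: 0x10 (blk 2, set 0) → L1-HIT  vc=[10, 4]
11: 0x12 (blk 2, set 0) → L1-HIT  vc=[10, 4]
12: 0x56 (blk 10, set 0) → VC-HIT  vc=[2, 4]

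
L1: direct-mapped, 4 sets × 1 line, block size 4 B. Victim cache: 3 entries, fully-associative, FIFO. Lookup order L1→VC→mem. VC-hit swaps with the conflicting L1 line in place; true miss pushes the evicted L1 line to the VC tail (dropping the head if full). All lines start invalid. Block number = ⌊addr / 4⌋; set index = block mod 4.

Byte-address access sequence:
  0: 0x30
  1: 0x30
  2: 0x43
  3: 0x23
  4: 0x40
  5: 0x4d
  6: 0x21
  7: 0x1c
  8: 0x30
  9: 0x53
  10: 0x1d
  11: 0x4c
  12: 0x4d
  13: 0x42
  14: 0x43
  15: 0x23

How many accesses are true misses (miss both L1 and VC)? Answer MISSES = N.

MISSES = 7

  [0] addr=0x30 blk=12 s=0: MISS | VC []
  [1] addr=0x30 blk=12 s=0: L1-HIT | VC []
  [2] addr=0x43 blk=16 s=0: MISS | VC [12]
  [3] addr=0x23 blk=8 s=0: MISS | VC [12, 16]
  [4] addr=0x40 blk=16 s=0: VC-HIT | VC [12, 8]
  [5] addr=0x4d blk=19 s=3: MISS | VC [12, 8]
  [6] addr=0x21 blk=8 s=0: VC-HIT | VC [12, 16]
  [7] addr=0x1c blk=7 s=3: MISS | VC [12, 16, 19]
  [8] addr=0x30 blk=12 s=0: VC-HIT | VC [8, 16, 19]
  [9] addr=0x53 blk=20 s=0: MISS | VC [16, 19, 12]
  [10] addr=0x1d blk=7 s=3: L1-HIT | VC [16, 19, 12]
  [11] addr=0x4c blk=19 s=3: VC-HIT | VC [16, 7, 12]
  [12] addr=0x4d blk=19 s=3: L1-HIT | VC [16, 7, 12]
  [13] addr=0x42 blk=16 s=0: VC-HIT | VC [20, 7, 12]
  [14] addr=0x43 blk=16 s=0: L1-HIT | VC [20, 7, 12]
  [15] addr=0x23 blk=8 s=0: MISS | VC [7, 12, 16]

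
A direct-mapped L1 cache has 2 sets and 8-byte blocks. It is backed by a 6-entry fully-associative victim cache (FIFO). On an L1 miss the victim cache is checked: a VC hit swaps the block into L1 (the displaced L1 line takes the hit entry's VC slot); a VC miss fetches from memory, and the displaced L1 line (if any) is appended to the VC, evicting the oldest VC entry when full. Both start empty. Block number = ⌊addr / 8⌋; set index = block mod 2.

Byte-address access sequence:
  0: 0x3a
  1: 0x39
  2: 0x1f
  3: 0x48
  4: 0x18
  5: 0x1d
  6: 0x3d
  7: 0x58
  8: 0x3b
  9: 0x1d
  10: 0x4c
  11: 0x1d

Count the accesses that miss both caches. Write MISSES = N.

0: 0x3a (blk 7, set 1) → MISS  vc=[]
1: 0x39 (blk 7, set 1) → L1-HIT  vc=[]
2: 0x1f (blk 3, set 1) → MISS  vc=[7]
3: 0x48 (blk 9, set 1) → MISS  vc=[7, 3]
4: 0x18 (blk 3, set 1) → VC-HIT  vc=[7, 9]
5: 0x1d (blk 3, set 1) → L1-HIT  vc=[7, 9]
6: 0x3d (blk 7, set 1) → VC-HIT  vc=[3, 9]
7: 0x58 (blk 11, set 1) → MISS  vc=[3, 9, 7]
8: 0x3b (blk 7, set 1) → VC-HIT  vc=[3, 9, 11]
9: 0x1d (blk 3, set 1) → VC-HIT  vc=[7, 9, 11]
10: 0x4c (blk 9, set 1) → VC-HIT  vc=[7, 3, 11]
11: 0x1d (blk 3, set 1) → VC-HIT  vc=[7, 9, 11]

MISSES = 4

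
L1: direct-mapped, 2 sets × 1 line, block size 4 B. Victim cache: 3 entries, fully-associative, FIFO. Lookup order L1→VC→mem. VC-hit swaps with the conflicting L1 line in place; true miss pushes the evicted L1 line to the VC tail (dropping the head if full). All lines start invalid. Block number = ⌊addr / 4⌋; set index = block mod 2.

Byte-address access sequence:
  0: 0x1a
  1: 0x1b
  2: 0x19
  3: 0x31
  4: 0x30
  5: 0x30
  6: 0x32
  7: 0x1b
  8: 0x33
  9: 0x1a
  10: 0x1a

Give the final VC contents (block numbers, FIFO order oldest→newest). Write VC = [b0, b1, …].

VC = [12]

#0 0x1a→b6/s0 MISS; vc=[]
#1 0x1b→b6/s0 L1-HIT; vc=[]
#2 0x19→b6/s0 L1-HIT; vc=[]
#3 0x31→b12/s0 MISS; vc=[6]
#4 0x30→b12/s0 L1-HIT; vc=[6]
#5 0x30→b12/s0 L1-HIT; vc=[6]
#6 0x32→b12/s0 L1-HIT; vc=[6]
#7 0x1b→b6/s0 VC-HIT; vc=[12]
#8 0x33→b12/s0 VC-HIT; vc=[6]
#9 0x1a→b6/s0 VC-HIT; vc=[12]
#10 0x1a→b6/s0 L1-HIT; vc=[12]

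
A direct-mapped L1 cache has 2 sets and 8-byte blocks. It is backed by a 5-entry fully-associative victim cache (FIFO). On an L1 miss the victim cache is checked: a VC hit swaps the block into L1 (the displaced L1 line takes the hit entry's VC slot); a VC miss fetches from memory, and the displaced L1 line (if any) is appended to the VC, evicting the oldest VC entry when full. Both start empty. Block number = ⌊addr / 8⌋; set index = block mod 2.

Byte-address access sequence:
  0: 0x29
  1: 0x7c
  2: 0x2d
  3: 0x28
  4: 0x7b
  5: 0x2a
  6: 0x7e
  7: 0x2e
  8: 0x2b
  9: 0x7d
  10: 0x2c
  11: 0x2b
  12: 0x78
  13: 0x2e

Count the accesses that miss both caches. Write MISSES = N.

MISSES = 2

  [0] addr=0x29 blk=5 s=1: MISS | VC []
  [1] addr=0x7c blk=15 s=1: MISS | VC [5]
  [2] addr=0x2d blk=5 s=1: VC-HIT | VC [15]
  [3] addr=0x28 blk=5 s=1: L1-HIT | VC [15]
  [4] addr=0x7b blk=15 s=1: VC-HIT | VC [5]
  [5] addr=0x2a blk=5 s=1: VC-HIT | VC [15]
  [6] addr=0x7e blk=15 s=1: VC-HIT | VC [5]
  [7] addr=0x2e blk=5 s=1: VC-HIT | VC [15]
  [8] addr=0x2b blk=5 s=1: L1-HIT | VC [15]
  [9] addr=0x7d blk=15 s=1: VC-HIT | VC [5]
  [10] addr=0x2c blk=5 s=1: VC-HIT | VC [15]
  [11] addr=0x2b blk=5 s=1: L1-HIT | VC [15]
  [12] addr=0x78 blk=15 s=1: VC-HIT | VC [5]
  [13] addr=0x2e blk=5 s=1: VC-HIT | VC [15]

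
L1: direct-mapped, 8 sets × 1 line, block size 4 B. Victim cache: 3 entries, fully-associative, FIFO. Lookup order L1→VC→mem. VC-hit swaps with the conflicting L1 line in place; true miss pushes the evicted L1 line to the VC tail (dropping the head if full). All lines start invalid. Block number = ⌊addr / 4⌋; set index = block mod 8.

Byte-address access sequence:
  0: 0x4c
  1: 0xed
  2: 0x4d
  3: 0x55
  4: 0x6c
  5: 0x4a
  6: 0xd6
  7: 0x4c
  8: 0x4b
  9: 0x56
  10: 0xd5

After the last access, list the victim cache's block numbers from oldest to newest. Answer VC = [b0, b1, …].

VC = [59, 27, 21]

  [0] addr=0x4c blk=19 s=3: MISS | VC []
  [1] addr=0xed blk=59 s=3: MISS | VC [19]
  [2] addr=0x4d blk=19 s=3: VC-HIT | VC [59]
  [3] addr=0x55 blk=21 s=5: MISS | VC [59]
  [4] addr=0x6c blk=27 s=3: MISS | VC [59, 19]
  [5] addr=0x4a blk=18 s=2: MISS | VC [59, 19]
  [6] addr=0xd6 blk=53 s=5: MISS | VC [59, 19, 21]
  [7] addr=0x4c blk=19 s=3: VC-HIT | VC [59, 27, 21]
  [8] addr=0x4b blk=18 s=2: L1-HIT | VC [59, 27, 21]
  [9] addr=0x56 blk=21 s=5: VC-HIT | VC [59, 27, 53]
  [10] addr=0xd5 blk=53 s=5: VC-HIT | VC [59, 27, 21]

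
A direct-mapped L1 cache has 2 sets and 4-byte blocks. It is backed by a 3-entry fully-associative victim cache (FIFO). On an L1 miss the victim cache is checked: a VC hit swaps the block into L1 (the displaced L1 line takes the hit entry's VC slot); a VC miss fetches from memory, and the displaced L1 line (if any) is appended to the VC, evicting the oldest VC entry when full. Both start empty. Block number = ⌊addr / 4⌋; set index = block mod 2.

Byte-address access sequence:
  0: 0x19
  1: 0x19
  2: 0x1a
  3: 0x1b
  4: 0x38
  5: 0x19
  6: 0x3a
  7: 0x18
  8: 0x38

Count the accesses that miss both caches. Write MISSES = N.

  [0] addr=0x19 blk=6 s=0: MISS | VC []
  [1] addr=0x19 blk=6 s=0: L1-HIT | VC []
  [2] addr=0x1a blk=6 s=0: L1-HIT | VC []
  [3] addr=0x1b blk=6 s=0: L1-HIT | VC []
  [4] addr=0x38 blk=14 s=0: MISS | VC [6]
  [5] addr=0x19 blk=6 s=0: VC-HIT | VC [14]
  [6] addr=0x3a blk=14 s=0: VC-HIT | VC [6]
  [7] addr=0x18 blk=6 s=0: VC-HIT | VC [14]
  [8] addr=0x38 blk=14 s=0: VC-HIT | VC [6]

MISSES = 2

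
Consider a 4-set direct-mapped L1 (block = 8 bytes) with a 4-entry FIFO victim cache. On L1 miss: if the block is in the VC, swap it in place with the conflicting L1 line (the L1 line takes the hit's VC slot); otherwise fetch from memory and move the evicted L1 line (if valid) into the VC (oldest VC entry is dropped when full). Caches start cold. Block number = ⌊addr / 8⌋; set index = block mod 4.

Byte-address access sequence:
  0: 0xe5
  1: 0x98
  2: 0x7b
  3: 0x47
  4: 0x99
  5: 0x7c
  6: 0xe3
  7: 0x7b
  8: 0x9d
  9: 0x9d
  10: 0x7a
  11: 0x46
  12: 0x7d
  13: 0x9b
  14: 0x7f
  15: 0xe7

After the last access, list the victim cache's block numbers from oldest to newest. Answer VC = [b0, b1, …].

VC = [19, 8]

#0 0xe5→b28/s0 MISS; vc=[]
#1 0x98→b19/s3 MISS; vc=[]
#2 0x7b→b15/s3 MISS; vc=[19]
#3 0x47→b8/s0 MISS; vc=[19,28]
#4 0x99→b19/s3 VC-HIT; vc=[15,28]
#5 0x7c→b15/s3 VC-HIT; vc=[19,28]
#6 0xe3→b28/s0 VC-HIT; vc=[19,8]
#7 0x7b→b15/s3 L1-HIT; vc=[19,8]
#8 0x9d→b19/s3 VC-HIT; vc=[15,8]
#9 0x9d→b19/s3 L1-HIT; vc=[15,8]
#10 0x7a→b15/s3 VC-HIT; vc=[19,8]
#11 0x46→b8/s0 VC-HIT; vc=[19,28]
#12 0x7d→b15/s3 L1-HIT; vc=[19,28]
#13 0x9b→b19/s3 VC-HIT; vc=[15,28]
#14 0x7f→b15/s3 VC-HIT; vc=[19,28]
#15 0xe7→b28/s0 VC-HIT; vc=[19,8]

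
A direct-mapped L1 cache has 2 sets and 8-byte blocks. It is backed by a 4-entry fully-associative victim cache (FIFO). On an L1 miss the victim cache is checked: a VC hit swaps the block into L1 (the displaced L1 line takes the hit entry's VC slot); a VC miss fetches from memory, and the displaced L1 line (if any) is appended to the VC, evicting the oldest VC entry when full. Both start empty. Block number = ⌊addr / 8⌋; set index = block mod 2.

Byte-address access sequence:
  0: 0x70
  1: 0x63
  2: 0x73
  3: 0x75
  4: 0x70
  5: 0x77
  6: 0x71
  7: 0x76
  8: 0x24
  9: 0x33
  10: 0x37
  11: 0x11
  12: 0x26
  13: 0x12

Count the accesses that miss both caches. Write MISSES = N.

MISSES = 5

#0 0x70→b14/s0 MISS; vc=[]
#1 0x63→b12/s0 MISS; vc=[14]
#2 0x73→b14/s0 VC-HIT; vc=[12]
#3 0x75→b14/s0 L1-HIT; vc=[12]
#4 0x70→b14/s0 L1-HIT; vc=[12]
#5 0x77→b14/s0 L1-HIT; vc=[12]
#6 0x71→b14/s0 L1-HIT; vc=[12]
#7 0x76→b14/s0 L1-HIT; vc=[12]
#8 0x24→b4/s0 MISS; vc=[12,14]
#9 0x33→b6/s0 MISS; vc=[12,14,4]
#10 0x37→b6/s0 L1-HIT; vc=[12,14,4]
#11 0x11→b2/s0 MISS; vc=[12,14,4,6]
#12 0x26→b4/s0 VC-HIT; vc=[12,14,2,6]
#13 0x12→b2/s0 VC-HIT; vc=[12,14,4,6]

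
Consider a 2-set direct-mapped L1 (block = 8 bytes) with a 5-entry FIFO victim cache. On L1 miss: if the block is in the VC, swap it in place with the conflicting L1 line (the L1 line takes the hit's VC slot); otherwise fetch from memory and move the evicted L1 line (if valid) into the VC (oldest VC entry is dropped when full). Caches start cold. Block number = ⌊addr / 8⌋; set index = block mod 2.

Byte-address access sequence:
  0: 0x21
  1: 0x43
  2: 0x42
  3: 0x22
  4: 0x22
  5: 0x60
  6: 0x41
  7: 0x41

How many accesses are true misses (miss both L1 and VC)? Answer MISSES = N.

  [0] addr=0x21 blk=4 s=0: MISS | VC []
  [1] addr=0x43 blk=8 s=0: MISS | VC [4]
  [2] addr=0x42 blk=8 s=0: L1-HIT | VC [4]
  [3] addr=0x22 blk=4 s=0: VC-HIT | VC [8]
  [4] addr=0x22 blk=4 s=0: L1-HIT | VC [8]
  [5] addr=0x60 blk=12 s=0: MISS | VC [8, 4]
  [6] addr=0x41 blk=8 s=0: VC-HIT | VC [12, 4]
  [7] addr=0x41 blk=8 s=0: L1-HIT | VC [12, 4]

MISSES = 3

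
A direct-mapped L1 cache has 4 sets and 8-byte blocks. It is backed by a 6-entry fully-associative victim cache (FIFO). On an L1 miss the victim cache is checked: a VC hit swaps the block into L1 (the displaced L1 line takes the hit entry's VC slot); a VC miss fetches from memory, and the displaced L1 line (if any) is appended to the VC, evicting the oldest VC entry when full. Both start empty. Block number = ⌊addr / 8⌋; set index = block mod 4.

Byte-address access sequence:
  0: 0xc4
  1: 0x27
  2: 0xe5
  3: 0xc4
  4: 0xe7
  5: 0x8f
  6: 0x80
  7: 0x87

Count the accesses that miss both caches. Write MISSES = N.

MISSES = 5

#0 0xc4→b24/s0 MISS; vc=[]
#1 0x27→b4/s0 MISS; vc=[24]
#2 0xe5→b28/s0 MISS; vc=[24,4]
#3 0xc4→b24/s0 VC-HIT; vc=[28,4]
#4 0xe7→b28/s0 VC-HIT; vc=[24,4]
#5 0x8f→b17/s1 MISS; vc=[24,4]
#6 0x80→b16/s0 MISS; vc=[24,4,28]
#7 0x87→b16/s0 L1-HIT; vc=[24,4,28]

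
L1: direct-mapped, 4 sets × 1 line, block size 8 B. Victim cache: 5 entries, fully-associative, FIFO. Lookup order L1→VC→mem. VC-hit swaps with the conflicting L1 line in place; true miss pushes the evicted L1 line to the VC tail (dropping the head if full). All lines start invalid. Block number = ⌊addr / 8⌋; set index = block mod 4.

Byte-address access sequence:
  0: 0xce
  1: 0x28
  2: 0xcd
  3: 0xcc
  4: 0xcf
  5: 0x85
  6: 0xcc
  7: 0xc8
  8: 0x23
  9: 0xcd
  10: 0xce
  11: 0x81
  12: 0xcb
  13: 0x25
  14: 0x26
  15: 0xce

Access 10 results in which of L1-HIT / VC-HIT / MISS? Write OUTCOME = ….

0: 0xce (blk 25, set 1) → MISS  vc=[]
1: 0x28 (blk 5, set 1) → MISS  vc=[25]
2: 0xcd (blk 25, set 1) → VC-HIT  vc=[5]
3: 0xcc (blk 25, set 1) → L1-HIT  vc=[5]
4: 0xcf (blk 25, set 1) → L1-HIT  vc=[5]
5: 0x85 (blk 16, set 0) → MISS  vc=[5]
6: 0xcc (blk 25, set 1) → L1-HIT  vc=[5]
7: 0xc8 (blk 25, set 1) → L1-HIT  vc=[5]
8: 0x23 (blk 4, set 0) → MISS  vc=[5, 16]
9: 0xcd (blk 25, set 1) → L1-HIT  vc=[5, 16]
10: 0xce (blk 25, set 1) → L1-HIT  vc=[5, 16]
11: 0x81 (blk 16, set 0) → VC-HIT  vc=[5, 4]
12: 0xcb (blk 25, set 1) → L1-HIT  vc=[5, 4]
13: 0x25 (blk 4, set 0) → VC-HIT  vc=[5, 16]
14: 0x26 (blk 4, set 0) → L1-HIT  vc=[5, 16]
15: 0xce (blk 25, set 1) → L1-HIT  vc=[5, 16]

OUTCOME = L1-HIT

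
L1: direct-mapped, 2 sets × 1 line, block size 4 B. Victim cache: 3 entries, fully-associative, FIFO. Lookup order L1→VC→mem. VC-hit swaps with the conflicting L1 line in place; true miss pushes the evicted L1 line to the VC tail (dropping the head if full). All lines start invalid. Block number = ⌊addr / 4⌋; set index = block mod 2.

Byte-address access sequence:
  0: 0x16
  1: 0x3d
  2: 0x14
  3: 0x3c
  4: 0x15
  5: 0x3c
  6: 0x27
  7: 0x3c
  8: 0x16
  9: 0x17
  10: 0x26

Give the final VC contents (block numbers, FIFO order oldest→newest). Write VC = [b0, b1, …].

VC = [15, 5]

#0 0x16→b5/s1 MISS; vc=[]
#1 0x3d→b15/s1 MISS; vc=[5]
#2 0x14→b5/s1 VC-HIT; vc=[15]
#3 0x3c→b15/s1 VC-HIT; vc=[5]
#4 0x15→b5/s1 VC-HIT; vc=[15]
#5 0x3c→b15/s1 VC-HIT; vc=[5]
#6 0x27→b9/s1 MISS; vc=[5,15]
#7 0x3c→b15/s1 VC-HIT; vc=[5,9]
#8 0x16→b5/s1 VC-HIT; vc=[15,9]
#9 0x17→b5/s1 L1-HIT; vc=[15,9]
#10 0x26→b9/s1 VC-HIT; vc=[15,5]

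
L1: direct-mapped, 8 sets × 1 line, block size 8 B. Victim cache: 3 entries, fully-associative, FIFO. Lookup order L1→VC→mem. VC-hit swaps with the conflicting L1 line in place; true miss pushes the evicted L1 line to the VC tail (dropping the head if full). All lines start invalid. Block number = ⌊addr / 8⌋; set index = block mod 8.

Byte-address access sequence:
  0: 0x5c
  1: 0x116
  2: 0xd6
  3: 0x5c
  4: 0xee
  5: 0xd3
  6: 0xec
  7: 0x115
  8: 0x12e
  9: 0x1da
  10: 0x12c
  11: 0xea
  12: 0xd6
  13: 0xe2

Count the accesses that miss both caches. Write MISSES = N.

MISSES = 7

0: 0x5c (blk 11, set 3) → MISS  vc=[]
1: 0x116 (blk 34, set 2) → MISS  vc=[]
2: 0xd6 (blk 26, set 2) → MISS  vc=[34]
3: 0x5c (blk 11, set 3) → L1-HIT  vc=[34]
4: 0xee (blk 29, set 5) → MISS  vc=[34]
5: 0xd3 (blk 26, set 2) → L1-HIT  vc=[34]
6: 0xec (blk 29, set 5) → L1-HIT  vc=[34]
7: 0x115 (blk 34, set 2) → VC-HIT  vc=[26]
8: 0x12e (blk 37, set 5) → MISS  vc=[26, 29]
9: 0x1da (blk 59, set 3) → MISS  vc=[26, 29, 11]
10: 0x12c (blk 37, set 5) → L1-HIT  vc=[26, 29, 11]
11: 0xea (blk 29, set 5) → VC-HIT  vc=[26, 37, 11]
12: 0xd6 (blk 26, set 2) → VC-HIT  vc=[34, 37, 11]
13: 0xe2 (blk 28, set 4) → MISS  vc=[34, 37, 11]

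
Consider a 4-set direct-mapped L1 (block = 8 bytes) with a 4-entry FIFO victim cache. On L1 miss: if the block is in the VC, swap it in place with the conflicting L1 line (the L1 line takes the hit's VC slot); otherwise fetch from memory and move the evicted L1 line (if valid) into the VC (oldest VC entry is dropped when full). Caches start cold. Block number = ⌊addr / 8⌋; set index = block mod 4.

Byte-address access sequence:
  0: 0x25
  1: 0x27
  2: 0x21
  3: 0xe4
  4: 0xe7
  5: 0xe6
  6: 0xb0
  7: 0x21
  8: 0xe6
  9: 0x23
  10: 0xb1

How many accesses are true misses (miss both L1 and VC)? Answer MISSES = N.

MISSES = 3

  [0] addr=0x25 blk=4 s=0: MISS | VC []
  [1] addr=0x27 blk=4 s=0: L1-HIT | VC []
  [2] addr=0x21 blk=4 s=0: L1-HIT | VC []
  [3] addr=0xe4 blk=28 s=0: MISS | VC [4]
  [4] addr=0xe7 blk=28 s=0: L1-HIT | VC [4]
  [5] addr=0xe6 blk=28 s=0: L1-HIT | VC [4]
  [6] addr=0xb0 blk=22 s=2: MISS | VC [4]
  [7] addr=0x21 blk=4 s=0: VC-HIT | VC [28]
  [8] addr=0xe6 blk=28 s=0: VC-HIT | VC [4]
  [9] addr=0x23 blk=4 s=0: VC-HIT | VC [28]
  [10] addr=0xb1 blk=22 s=2: L1-HIT | VC [28]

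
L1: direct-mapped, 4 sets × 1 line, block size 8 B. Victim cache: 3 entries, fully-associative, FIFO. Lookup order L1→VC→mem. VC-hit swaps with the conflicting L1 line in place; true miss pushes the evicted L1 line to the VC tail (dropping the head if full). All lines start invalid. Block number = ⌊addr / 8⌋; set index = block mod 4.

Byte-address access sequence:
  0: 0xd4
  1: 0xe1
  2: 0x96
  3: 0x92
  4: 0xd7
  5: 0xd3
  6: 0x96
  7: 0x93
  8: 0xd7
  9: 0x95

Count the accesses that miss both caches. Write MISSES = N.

MISSES = 3

#0 0xd4→b26/s2 MISS; vc=[]
#1 0xe1→b28/s0 MISS; vc=[]
#2 0x96→b18/s2 MISS; vc=[26]
#3 0x92→b18/s2 L1-HIT; vc=[26]
#4 0xd7→b26/s2 VC-HIT; vc=[18]
#5 0xd3→b26/s2 L1-HIT; vc=[18]
#6 0x96→b18/s2 VC-HIT; vc=[26]
#7 0x93→b18/s2 L1-HIT; vc=[26]
#8 0xd7→b26/s2 VC-HIT; vc=[18]
#9 0x95→b18/s2 VC-HIT; vc=[26]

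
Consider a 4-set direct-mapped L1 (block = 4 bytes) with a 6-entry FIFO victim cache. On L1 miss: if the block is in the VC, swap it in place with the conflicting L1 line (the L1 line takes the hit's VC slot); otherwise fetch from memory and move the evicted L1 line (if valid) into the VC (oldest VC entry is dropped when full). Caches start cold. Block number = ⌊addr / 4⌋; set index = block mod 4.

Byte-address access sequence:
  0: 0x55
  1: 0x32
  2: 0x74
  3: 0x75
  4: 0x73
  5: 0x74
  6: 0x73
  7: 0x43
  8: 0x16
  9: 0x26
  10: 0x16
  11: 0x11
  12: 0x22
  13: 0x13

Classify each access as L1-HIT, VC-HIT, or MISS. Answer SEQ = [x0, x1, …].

#0 0x55→b21/s1 MISS; vc=[]
#1 0x32→b12/s0 MISS; vc=[]
#2 0x74→b29/s1 MISS; vc=[21]
#3 0x75→b29/s1 L1-HIT; vc=[21]
#4 0x73→b28/s0 MISS; vc=[21,12]
#5 0x74→b29/s1 L1-HIT; vc=[21,12]
#6 0x73→b28/s0 L1-HIT; vc=[21,12]
#7 0x43→b16/s0 MISS; vc=[21,12,28]
#8 0x16→b5/s1 MISS; vc=[21,12,28,29]
#9 0x26→b9/s1 MISS; vc=[21,12,28,29,5]
#10 0x16→b5/s1 VC-HIT; vc=[21,12,28,29,9]
#11 0x11→b4/s0 MISS; vc=[21,12,28,29,9,16]
#12 0x22→b8/s0 MISS; vc=[12,28,29,9,16,4]
#13 0x13→b4/s0 VC-HIT; vc=[12,28,29,9,16,8]

SEQ = [MISS, MISS, MISS, L1-HIT, MISS, L1-HIT, L1-HIT, MISS, MISS, MISS, VC-HIT, MISS, MISS, VC-HIT]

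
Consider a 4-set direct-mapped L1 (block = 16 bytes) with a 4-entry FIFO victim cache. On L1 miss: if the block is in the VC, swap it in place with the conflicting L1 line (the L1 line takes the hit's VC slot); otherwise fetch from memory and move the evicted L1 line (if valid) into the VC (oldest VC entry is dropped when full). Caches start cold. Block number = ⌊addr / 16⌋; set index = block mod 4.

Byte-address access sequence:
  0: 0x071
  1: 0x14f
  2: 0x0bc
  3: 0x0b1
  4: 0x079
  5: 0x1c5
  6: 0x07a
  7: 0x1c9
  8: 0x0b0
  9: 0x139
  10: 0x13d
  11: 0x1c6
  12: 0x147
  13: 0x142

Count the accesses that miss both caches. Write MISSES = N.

  [0] addr=0x71 blk=7 s=3: MISS | VC []
  [1] addr=0x14f blk=20 s=0: MISS | VC []
  [2] addr=0xbc blk=11 s=3: MISS | VC [7]
  [3] addr=0xb1 blk=11 s=3: L1-HIT | VC [7]
  [4] addr=0x79 blk=7 s=3: VC-HIT | VC [11]
  [5] addr=0x1c5 blk=28 s=0: MISS | VC [11, 20]
  [6] addr=0x7a blk=7 s=3: L1-HIT | VC [11, 20]
  [7] addr=0x1c9 blk=28 s=0: L1-HIT | VC [11, 20]
  [8] addr=0xb0 blk=11 s=3: VC-HIT | VC [7, 20]
  [9] addr=0x139 blk=19 s=3: MISS | VC [7, 20, 11]
  [10] addr=0x13d blk=19 s=3: L1-HIT | VC [7, 20, 11]
  [11] addr=0x1c6 blk=28 s=0: L1-HIT | VC [7, 20, 11]
  [12] addr=0x147 blk=20 s=0: VC-HIT | VC [7, 28, 11]
  [13] addr=0x142 blk=20 s=0: L1-HIT | VC [7, 28, 11]

MISSES = 5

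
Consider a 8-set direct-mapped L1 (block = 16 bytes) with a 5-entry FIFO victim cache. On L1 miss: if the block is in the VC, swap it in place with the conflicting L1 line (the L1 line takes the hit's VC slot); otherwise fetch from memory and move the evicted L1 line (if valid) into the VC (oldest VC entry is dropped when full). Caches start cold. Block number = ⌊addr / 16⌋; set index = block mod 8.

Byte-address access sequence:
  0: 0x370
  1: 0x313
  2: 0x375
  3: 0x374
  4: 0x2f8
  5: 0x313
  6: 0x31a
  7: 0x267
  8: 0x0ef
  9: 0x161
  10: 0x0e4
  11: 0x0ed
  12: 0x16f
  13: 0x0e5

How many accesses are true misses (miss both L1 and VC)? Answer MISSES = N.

MISSES = 6

  [0] addr=0x370 blk=55 s=7: MISS | VC []
  [1] addr=0x313 blk=49 s=1: MISS | VC []
  [2] addr=0x375 blk=55 s=7: L1-HIT | VC []
  [3] addr=0x374 blk=55 s=7: L1-HIT | VC []
  [4] addr=0x2f8 blk=47 s=7: MISS | VC [55]
  [5] addr=0x313 blk=49 s=1: L1-HIT | VC [55]
  [6] addr=0x31a blk=49 s=1: L1-HIT | VC [55]
  [7] addr=0x267 blk=38 s=6: MISS | VC [55]
  [8] addr=0xef blk=14 s=6: MISS | VC [55, 38]
  [9] addr=0x161 blk=22 s=6: MISS | VC [55, 38, 14]
  [10] addr=0xe4 blk=14 s=6: VC-HIT | VC [55, 38, 22]
  [11] addr=0xed blk=14 s=6: L1-HIT | VC [55, 38, 22]
  [12] addr=0x16f blk=22 s=6: VC-HIT | VC [55, 38, 14]
  [13] addr=0xe5 blk=14 s=6: VC-HIT | VC [55, 38, 22]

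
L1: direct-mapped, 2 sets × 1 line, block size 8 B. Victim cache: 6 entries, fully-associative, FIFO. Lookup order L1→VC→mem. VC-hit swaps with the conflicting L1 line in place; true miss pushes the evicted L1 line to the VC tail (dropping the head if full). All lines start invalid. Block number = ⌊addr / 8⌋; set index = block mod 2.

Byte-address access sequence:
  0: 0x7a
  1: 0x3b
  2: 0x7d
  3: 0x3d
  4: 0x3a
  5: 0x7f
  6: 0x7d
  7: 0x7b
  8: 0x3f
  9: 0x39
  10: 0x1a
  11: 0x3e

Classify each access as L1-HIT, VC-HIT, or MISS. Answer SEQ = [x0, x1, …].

#0 0x7a→b15/s1 MISS; vc=[]
#1 0x3b→b7/s1 MISS; vc=[15]
#2 0x7d→b15/s1 VC-HIT; vc=[7]
#3 0x3d→b7/s1 VC-HIT; vc=[15]
#4 0x3a→b7/s1 L1-HIT; vc=[15]
#5 0x7f→b15/s1 VC-HIT; vc=[7]
#6 0x7d→b15/s1 L1-HIT; vc=[7]
#7 0x7b→b15/s1 L1-HIT; vc=[7]
#8 0x3f→b7/s1 VC-HIT; vc=[15]
#9 0x39→b7/s1 L1-HIT; vc=[15]
#10 0x1a→b3/s1 MISS; vc=[15,7]
#11 0x3e→b7/s1 VC-HIT; vc=[15,3]

SEQ = [MISS, MISS, VC-HIT, VC-HIT, L1-HIT, VC-HIT, L1-HIT, L1-HIT, VC-HIT, L1-HIT, MISS, VC-HIT]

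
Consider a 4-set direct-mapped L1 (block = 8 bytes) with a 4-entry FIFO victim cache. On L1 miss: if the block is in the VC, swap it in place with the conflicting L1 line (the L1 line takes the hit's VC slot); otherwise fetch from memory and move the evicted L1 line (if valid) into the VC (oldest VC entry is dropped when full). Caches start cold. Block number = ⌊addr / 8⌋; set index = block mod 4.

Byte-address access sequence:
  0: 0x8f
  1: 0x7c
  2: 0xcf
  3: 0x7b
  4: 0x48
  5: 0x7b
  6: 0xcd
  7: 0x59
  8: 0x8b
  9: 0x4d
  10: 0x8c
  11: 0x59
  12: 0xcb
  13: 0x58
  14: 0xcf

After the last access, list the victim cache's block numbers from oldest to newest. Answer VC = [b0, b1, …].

VC = [17, 9, 15]

  [0] addr=0x8f blk=17 s=1: MISS | VC []
  [1] addr=0x7c blk=15 s=3: MISS | VC []
  [2] addr=0xcf blk=25 s=1: MISS | VC [17]
  [3] addr=0x7b blk=15 s=3: L1-HIT | VC [17]
  [4] addr=0x48 blk=9 s=1: MISS | VC [17, 25]
  [5] addr=0x7b blk=15 s=3: L1-HIT | VC [17, 25]
  [6] addr=0xcd blk=25 s=1: VC-HIT | VC [17, 9]
  [7] addr=0x59 blk=11 s=3: MISS | VC [17, 9, 15]
  [8] addr=0x8b blk=17 s=1: VC-HIT | VC [25, 9, 15]
  [9] addr=0x4d blk=9 s=1: VC-HIT | VC [25, 17, 15]
  [10] addr=0x8c blk=17 s=1: VC-HIT | VC [25, 9, 15]
  [11] addr=0x59 blk=11 s=3: L1-HIT | VC [25, 9, 15]
  [12] addr=0xcb blk=25 s=1: VC-HIT | VC [17, 9, 15]
  [13] addr=0x58 blk=11 s=3: L1-HIT | VC [17, 9, 15]
  [14] addr=0xcf blk=25 s=1: L1-HIT | VC [17, 9, 15]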